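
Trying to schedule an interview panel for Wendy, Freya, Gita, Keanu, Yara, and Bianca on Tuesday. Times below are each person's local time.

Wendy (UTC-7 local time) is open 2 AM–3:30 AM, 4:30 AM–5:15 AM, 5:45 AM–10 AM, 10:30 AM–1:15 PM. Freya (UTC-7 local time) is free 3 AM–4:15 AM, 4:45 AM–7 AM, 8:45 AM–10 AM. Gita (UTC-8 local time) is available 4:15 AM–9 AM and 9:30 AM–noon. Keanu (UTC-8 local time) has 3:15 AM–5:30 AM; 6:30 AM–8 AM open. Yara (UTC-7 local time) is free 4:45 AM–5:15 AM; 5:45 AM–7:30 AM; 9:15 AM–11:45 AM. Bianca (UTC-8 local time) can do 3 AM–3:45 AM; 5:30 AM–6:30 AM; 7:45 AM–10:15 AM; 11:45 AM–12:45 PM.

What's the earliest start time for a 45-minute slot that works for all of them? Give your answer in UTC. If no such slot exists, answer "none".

Wendy in UTC: 09:00-10:30, 11:30-12:15, 12:45-17:00, 17:30-20:15 (add 7h to convert from UTC-7).
Freya in UTC: 10:00-11:15, 11:45-14:00, 15:45-17:00 (add 7h to convert from UTC-7).
Gita in UTC: 12:15-17:00, 17:30-20:00 (add 8h to convert from UTC-8).
Keanu in UTC: 11:15-13:30, 14:30-16:00 (add 8h to convert from UTC-8).
Yara in UTC: 11:45-12:15, 12:45-14:30, 16:15-18:45 (add 7h to convert from UTC-7).
Bianca in UTC: 11:00-11:45, 13:30-14:30, 15:45-18:15, 19:45-20:45 (add 8h to convert from UTC-8).
Wendy ∩ Freya: 10:00-10:30, 11:45-12:15, 12:45-14:00, 15:45-17:00.
Wendy ∩ Freya ∩ Gita: 12:45-14:00, 15:45-17:00.
Wendy ∩ Freya ∩ Gita ∩ Keanu: 12:45-13:30, 15:45-16:00.
Wendy ∩ Freya ∩ Gita ∩ Keanu ∩ Yara: 12:45-13:30.
Wendy ∩ Freya ∩ Gita ∩ Keanu ∩ Yara ∩ Bianca: ∅.
There is no time when everyone is free.
No common window is at least 45 minutes long.

none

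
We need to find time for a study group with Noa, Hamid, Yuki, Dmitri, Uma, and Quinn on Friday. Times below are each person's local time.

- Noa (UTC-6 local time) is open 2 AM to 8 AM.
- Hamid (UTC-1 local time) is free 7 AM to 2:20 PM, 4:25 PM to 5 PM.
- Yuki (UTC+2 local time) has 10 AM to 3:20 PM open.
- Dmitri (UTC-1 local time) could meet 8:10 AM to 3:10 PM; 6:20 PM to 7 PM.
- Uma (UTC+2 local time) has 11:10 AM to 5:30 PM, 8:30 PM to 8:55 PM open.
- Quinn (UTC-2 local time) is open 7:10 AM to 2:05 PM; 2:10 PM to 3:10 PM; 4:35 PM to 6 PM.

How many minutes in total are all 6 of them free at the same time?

Noa in UTC: 08:00-14:00 (add 6h to convert from UTC-6).
Hamid in UTC: 08:00-15:20, 17:25-18:00 (add 1h to convert from UTC-1).
Yuki in UTC: 08:00-13:20 (subtract 2h to convert from UTC+2).
Dmitri in UTC: 09:10-16:10, 19:20-20:00 (add 1h to convert from UTC-1).
Uma in UTC: 09:10-15:30, 18:30-18:55 (subtract 2h to convert from UTC+2).
Quinn in UTC: 09:10-16:05, 16:10-17:10, 18:35-20:00 (add 2h to convert from UTC-2).
Noa ∩ Hamid: 08:00-14:00.
Noa ∩ Hamid ∩ Yuki: 08:00-13:20.
Noa ∩ Hamid ∩ Yuki ∩ Dmitri: 09:10-13:20.
Noa ∩ Hamid ∩ Yuki ∩ Dmitri ∩ Uma: 09:10-13:20.
Noa ∩ Hamid ∩ Yuki ∩ Dmitri ∩ Uma ∩ Quinn: 09:10-13:20.
Those are the intersection windows.
That's a single block of 250 minutes.

250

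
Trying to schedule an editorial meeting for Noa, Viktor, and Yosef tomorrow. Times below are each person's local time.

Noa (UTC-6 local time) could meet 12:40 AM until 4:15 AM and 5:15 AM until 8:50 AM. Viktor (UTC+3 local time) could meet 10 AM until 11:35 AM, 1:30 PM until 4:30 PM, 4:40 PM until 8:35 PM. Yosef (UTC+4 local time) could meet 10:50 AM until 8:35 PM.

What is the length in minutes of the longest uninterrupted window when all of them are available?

Noa in UTC: 06:40-10:15, 11:15-14:50 (add 6h to convert from UTC-6).
Viktor in UTC: 07:00-08:35, 10:30-13:30, 13:40-17:35 (subtract 3h to convert from UTC+3).
Yosef in UTC: 06:50-16:35 (subtract 4h to convert from UTC+4).
Noa ∩ Viktor: 07:00-08:35, 11:15-13:30, 13:40-14:50.
Noa ∩ Viktor ∩ Yosef: 07:00-08:35, 11:15-13:30, 13:40-14:50.
The longest is 11:15-13:30 at 135 minutes.

135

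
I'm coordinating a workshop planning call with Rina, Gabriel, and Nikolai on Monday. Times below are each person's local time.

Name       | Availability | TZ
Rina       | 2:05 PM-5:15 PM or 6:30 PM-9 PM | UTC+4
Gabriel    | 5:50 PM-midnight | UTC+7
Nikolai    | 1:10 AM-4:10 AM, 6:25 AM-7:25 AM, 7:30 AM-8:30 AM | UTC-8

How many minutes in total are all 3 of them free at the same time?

Rina in UTC: 10:05-13:15, 14:30-17:00 (subtract 4h to convert from UTC+4).
Gabriel in UTC: 10:50-17:00 (subtract 7h to convert from UTC+7).
Nikolai in UTC: 09:10-12:10, 14:25-15:25, 15:30-16:30 (add 8h to convert from UTC-8).
Rina ∩ Gabriel: 10:50-13:15, 14:30-17:00.
Rina ∩ Gabriel ∩ Nikolai: 10:50-12:10, 14:30-15:25, 15:30-16:30.
Summing the common windows: 80 + 55 + 60 = 195 minutes.

195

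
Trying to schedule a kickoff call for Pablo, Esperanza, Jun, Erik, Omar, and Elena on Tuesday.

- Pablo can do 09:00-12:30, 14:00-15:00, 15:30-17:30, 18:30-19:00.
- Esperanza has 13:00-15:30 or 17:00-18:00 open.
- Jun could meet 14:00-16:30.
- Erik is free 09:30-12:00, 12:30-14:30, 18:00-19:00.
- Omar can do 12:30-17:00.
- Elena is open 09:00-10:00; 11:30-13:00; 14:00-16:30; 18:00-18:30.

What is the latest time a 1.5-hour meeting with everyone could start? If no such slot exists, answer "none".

none

Pablo ∩ Esperanza: 14:00-15:00, 17:00-17:30.
Pablo ∩ Esperanza ∩ Jun: 14:00-15:00.
Pablo ∩ Esperanza ∩ Jun ∩ Erik: 14:00-14:30.
Pablo ∩ Esperanza ∩ Jun ∩ Erik ∩ Omar: 14:00-14:30.
Pablo ∩ Esperanza ∩ Jun ∩ Erik ∩ Omar ∩ Elena: 14:00-14:30.
No common window is at least 90 minutes long.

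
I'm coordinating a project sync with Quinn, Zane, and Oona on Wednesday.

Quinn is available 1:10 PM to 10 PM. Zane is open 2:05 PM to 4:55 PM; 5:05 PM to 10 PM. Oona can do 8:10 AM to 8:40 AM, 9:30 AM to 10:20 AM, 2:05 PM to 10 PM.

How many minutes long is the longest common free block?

Quinn ∩ Zane: 14:05-16:55, 17:05-22:00.
Quinn ∩ Zane ∩ Oona: 14:05-16:55, 17:05-22:00.
Those are the intersection windows.
The longest is 17:05-22:00 at 295 minutes.

295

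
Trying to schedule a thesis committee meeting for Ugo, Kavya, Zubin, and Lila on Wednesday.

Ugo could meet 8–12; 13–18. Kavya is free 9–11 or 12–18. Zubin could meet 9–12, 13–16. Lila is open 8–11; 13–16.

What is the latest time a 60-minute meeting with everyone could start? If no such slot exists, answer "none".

Ugo ∩ Kavya: 09:00-11:00, 13:00-18:00.
Ugo ∩ Kavya ∩ Zubin: 09:00-11:00, 13:00-16:00.
Ugo ∩ Kavya ∩ Zubin ∩ Lila: 09:00-11:00, 13:00-16:00.
The last common window of at least 60 minutes is 13:00-16:00; a 60-minute meeting can start as late as 15:00 and still end by 16:00.

15:00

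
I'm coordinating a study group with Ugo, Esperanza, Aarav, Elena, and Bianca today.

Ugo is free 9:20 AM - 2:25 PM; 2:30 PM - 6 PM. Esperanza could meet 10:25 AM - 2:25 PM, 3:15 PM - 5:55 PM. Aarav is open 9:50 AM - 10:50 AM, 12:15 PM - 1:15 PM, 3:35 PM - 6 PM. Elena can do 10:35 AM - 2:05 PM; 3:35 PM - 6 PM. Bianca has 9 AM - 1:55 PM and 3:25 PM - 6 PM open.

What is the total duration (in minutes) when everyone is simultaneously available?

215

Ugo ∩ Esperanza: 10:25-14:25, 15:15-17:55.
Ugo ∩ Esperanza ∩ Aarav: 10:25-10:50, 12:15-13:15, 15:35-17:55.
Ugo ∩ Esperanza ∩ Aarav ∩ Elena: 10:35-10:50, 12:15-13:15, 15:35-17:55.
Ugo ∩ Esperanza ∩ Aarav ∩ Elena ∩ Bianca: 10:35-10:50, 12:15-13:15, 15:35-17:55.
Summing the common windows: 15 + 60 + 140 = 215 minutes.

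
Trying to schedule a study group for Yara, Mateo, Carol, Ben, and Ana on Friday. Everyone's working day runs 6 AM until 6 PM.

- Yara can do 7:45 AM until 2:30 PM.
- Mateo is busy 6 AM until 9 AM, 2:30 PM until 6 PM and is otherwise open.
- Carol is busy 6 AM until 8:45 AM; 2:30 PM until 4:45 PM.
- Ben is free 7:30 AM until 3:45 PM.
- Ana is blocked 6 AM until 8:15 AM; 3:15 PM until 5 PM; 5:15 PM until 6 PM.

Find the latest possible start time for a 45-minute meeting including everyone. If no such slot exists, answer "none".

Yara free: 07:45-14:30.
Mateo free: 09:00-14:30 (invert busy blocks within the working day).
Carol free: 08:45-14:30, 16:45-18:00 (invert busy blocks within the working day).
Ben free: 07:30-15:45.
Ana free: 08:15-15:15, 17:00-17:15 (invert busy blocks within the working day).
Yara ∩ Mateo: 09:00-14:30.
Yara ∩ Mateo ∩ Carol: 09:00-14:30.
Yara ∩ Mateo ∩ Carol ∩ Ben: 09:00-14:30.
Yara ∩ Mateo ∩ Carol ∩ Ben ∩ Ana: 09:00-14:30.
Those are the intersection windows.
The last common window of at least 45 minutes is 09:00-14:30; a 45-minute meeting can start as late as 13:45 and still end by 14:30.

13:45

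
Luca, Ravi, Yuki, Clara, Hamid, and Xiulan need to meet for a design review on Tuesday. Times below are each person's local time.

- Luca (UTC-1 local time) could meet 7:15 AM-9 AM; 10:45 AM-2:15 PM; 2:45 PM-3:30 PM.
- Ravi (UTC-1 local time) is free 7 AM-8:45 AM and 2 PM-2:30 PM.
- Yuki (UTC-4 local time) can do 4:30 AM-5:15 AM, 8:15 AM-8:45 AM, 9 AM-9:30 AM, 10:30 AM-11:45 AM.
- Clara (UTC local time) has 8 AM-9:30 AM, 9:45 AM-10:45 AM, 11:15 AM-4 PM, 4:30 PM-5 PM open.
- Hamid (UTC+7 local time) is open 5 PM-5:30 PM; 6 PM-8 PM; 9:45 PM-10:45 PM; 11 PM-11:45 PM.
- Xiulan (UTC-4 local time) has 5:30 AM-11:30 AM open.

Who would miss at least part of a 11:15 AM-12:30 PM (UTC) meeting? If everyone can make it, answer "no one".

Luca in UTC: 08:15-10:00, 11:45-15:15, 15:45-16:30 (add 1h to convert from UTC-1).
Ravi in UTC: 08:00-09:45, 15:00-15:30 (add 1h to convert from UTC-1).
Yuki in UTC: 08:30-09:15, 12:15-12:45, 13:00-13:30, 14:30-15:45 (add 4h to convert from UTC-4).
Clara in UTC: 08:00-09:30, 09:45-10:45, 11:15-16:00, 16:30-17:00.
Hamid in UTC: 10:00-10:30, 11:00-13:00, 14:45-15:45, 16:00-16:45 (subtract 7h to convert from UTC+7).
Xiulan in UTC: 09:30-15:30 (add 4h to convert from UTC-4).
Luca: not fully free for 11:15-12:30. Ravi: not fully free for 11:15-12:30. Yuki: not fully free for 11:15-12:30. Clara: free for 11:15-12:30. Hamid: free for 11:15-12:30. Xiulan: free for 11:15-12:30.

Luca, Ravi, Yuki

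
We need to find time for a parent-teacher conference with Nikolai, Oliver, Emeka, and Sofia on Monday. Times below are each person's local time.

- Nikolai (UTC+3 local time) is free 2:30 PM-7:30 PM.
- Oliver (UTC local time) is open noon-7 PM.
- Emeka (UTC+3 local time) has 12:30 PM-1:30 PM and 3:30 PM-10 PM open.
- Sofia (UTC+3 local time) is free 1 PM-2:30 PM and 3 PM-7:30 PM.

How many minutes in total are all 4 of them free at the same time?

240

Nikolai in UTC: 11:30-16:30 (subtract 3h to convert from UTC+3).
Oliver in UTC: 12:00-19:00.
Emeka in UTC: 09:30-10:30, 12:30-19:00 (subtract 3h to convert from UTC+3).
Sofia in UTC: 10:00-11:30, 12:00-16:30 (subtract 3h to convert from UTC+3).
Nikolai ∩ Oliver: 12:00-16:30.
Nikolai ∩ Oliver ∩ Emeka: 12:30-16:30.
Nikolai ∩ Oliver ∩ Emeka ∩ Sofia: 12:30-16:30.
That's a single block of 240 minutes.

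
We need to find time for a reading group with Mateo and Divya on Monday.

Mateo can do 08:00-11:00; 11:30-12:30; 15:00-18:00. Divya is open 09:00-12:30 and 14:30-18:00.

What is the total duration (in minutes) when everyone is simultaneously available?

360

Mateo ∩ Divya: 09:00-11:00, 11:30-12:30, 15:00-18:00.
So the common availability across everyone is 09:00-11:00, 11:30-12:30, 15:00-18:00.
Summing the common windows: 120 + 60 + 180 = 360 minutes.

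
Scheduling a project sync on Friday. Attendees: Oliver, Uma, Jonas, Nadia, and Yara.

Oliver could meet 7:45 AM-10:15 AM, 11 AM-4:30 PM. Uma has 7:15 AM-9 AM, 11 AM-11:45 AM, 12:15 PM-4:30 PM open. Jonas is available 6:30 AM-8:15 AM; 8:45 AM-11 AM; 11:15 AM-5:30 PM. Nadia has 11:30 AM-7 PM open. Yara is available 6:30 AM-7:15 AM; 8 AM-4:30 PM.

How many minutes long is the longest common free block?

Oliver ∩ Uma: 07:45-09:00, 11:00-11:45, 12:15-16:30.
Oliver ∩ Uma ∩ Jonas: 07:45-08:15, 08:45-09:00, 11:15-11:45, 12:15-16:30.
Oliver ∩ Uma ∩ Jonas ∩ Nadia: 11:30-11:45, 12:15-16:30.
Oliver ∩ Uma ∩ Jonas ∩ Nadia ∩ Yara: 11:30-11:45, 12:15-16:30.
So the common availability across everyone is 11:30-11:45, 12:15-16:30.
The longest is 12:15-16:30 at 255 minutes.

255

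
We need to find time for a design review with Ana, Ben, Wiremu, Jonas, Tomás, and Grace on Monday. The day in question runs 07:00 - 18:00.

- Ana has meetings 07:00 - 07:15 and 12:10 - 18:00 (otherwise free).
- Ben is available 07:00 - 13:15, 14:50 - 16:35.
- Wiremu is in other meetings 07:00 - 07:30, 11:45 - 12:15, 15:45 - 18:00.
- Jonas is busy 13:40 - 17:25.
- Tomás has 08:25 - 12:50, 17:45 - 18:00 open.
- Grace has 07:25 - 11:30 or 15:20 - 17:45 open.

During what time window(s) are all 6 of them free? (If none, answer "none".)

08:25-11:30

Ana free: 07:15-12:10 (invert busy blocks within the working day).
Ben free: 07:00-13:15, 14:50-16:35.
Wiremu free: 07:30-11:45, 12:15-15:45 (invert busy blocks within the working day).
Jonas free: 07:00-13:40, 17:25-18:00 (invert busy blocks within the working day).
Tomás free: 08:25-12:50, 17:45-18:00.
Grace free: 07:25-11:30, 15:20-17:45.
Ana ∩ Ben: 07:15-12:10.
Ana ∩ Ben ∩ Wiremu: 07:30-11:45.
Ana ∩ Ben ∩ Wiremu ∩ Jonas: 07:30-11:45.
Ana ∩ Ben ∩ Wiremu ∩ Jonas ∩ Tomás: 08:25-11:45.
Ana ∩ Ben ∩ Wiremu ∩ Jonas ∩ Tomás ∩ Grace: 08:25-11:30.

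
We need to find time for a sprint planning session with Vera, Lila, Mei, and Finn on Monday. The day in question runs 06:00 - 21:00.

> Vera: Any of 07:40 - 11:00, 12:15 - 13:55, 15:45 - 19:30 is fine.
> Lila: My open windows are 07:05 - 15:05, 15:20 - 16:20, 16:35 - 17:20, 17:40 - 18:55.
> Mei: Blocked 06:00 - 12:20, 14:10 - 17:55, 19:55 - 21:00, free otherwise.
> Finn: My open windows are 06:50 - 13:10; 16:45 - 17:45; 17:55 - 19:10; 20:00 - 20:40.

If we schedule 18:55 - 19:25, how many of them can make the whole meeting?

Vera free: 07:40-11:00, 12:15-13:55, 15:45-19:30.
Lila free: 07:05-15:05, 15:20-16:20, 16:35-17:20, 17:40-18:55.
Mei free: 12:20-14:10, 17:55-19:55 (invert busy blocks within the working day).
Finn free: 06:50-13:10, 16:45-17:45, 17:55-19:10, 20:00-20:40.
Vera and Mei can make the full 18:55-19:25 slot — that's 2.

2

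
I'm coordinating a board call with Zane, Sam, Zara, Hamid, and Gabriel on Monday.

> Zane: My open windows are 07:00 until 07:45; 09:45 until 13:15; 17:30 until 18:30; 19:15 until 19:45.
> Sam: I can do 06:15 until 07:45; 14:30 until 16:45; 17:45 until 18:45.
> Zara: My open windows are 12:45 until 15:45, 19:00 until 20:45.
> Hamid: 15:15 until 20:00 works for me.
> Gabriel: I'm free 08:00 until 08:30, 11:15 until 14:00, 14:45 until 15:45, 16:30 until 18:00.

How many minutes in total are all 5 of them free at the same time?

0

Zane ∩ Sam: 07:00-07:45, 17:45-18:30.
Zane ∩ Sam ∩ Zara: ∅.
Zane ∩ Sam ∩ Zara ∩ Hamid: ∅.
Zane ∩ Sam ∩ Zara ∩ Hamid ∩ Gabriel: ∅.
There is no time when everyone is free.
There is no common window, so the total is 0 minutes.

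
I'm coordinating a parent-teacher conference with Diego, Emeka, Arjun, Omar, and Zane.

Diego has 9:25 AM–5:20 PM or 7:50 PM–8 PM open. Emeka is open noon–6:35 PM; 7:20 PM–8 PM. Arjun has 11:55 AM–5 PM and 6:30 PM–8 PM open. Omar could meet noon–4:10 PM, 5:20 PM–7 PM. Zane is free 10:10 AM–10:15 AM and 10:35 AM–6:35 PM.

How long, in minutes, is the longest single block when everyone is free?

250

Diego ∩ Emeka: 12:00-17:20, 19:50-20:00.
Diego ∩ Emeka ∩ Arjun: 12:00-17:00, 19:50-20:00.
Diego ∩ Emeka ∩ Arjun ∩ Omar: 12:00-16:10.
Diego ∩ Emeka ∩ Arjun ∩ Omar ∩ Zane: 12:00-16:10.
Those are the intersection windows.
The longest is 12:00-16:10 at 250 minutes.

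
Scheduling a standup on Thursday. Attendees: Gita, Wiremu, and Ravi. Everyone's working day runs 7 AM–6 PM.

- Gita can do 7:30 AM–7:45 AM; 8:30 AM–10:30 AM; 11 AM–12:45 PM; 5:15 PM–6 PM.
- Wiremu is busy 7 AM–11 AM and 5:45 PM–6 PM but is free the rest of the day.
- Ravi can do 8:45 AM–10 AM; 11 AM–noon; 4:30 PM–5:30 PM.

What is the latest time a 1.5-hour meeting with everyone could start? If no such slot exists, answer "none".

Gita free: 07:30-07:45, 08:30-10:30, 11:00-12:45, 17:15-18:00.
Wiremu free: 11:00-17:45 (invert busy blocks within the working day).
Ravi free: 08:45-10:00, 11:00-12:00, 16:30-17:30.
Gita ∩ Wiremu: 11:00-12:45, 17:15-17:45.
Gita ∩ Wiremu ∩ Ravi: 11:00-12:00, 17:15-17:30.
No common window is at least 90 minutes long.

none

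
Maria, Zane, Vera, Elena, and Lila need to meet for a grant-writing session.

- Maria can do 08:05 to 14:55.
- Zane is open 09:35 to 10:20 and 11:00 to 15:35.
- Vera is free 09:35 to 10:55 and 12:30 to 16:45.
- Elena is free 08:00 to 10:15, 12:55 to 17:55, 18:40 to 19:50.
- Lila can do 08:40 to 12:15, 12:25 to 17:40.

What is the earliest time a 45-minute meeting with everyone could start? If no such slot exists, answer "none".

Maria ∩ Zane: 09:35-10:20, 11:00-14:55.
Maria ∩ Zane ∩ Vera: 09:35-10:20, 12:30-14:55.
Maria ∩ Zane ∩ Vera ∩ Elena: 09:35-10:15, 12:55-14:55.
Maria ∩ Zane ∩ Vera ∩ Elena ∩ Lila: 09:35-10:15, 12:55-14:55.
Those are the intersection windows.
The first common window of at least 45 minutes is 12:55-14:55, so the earliest start is 12:55.

12:55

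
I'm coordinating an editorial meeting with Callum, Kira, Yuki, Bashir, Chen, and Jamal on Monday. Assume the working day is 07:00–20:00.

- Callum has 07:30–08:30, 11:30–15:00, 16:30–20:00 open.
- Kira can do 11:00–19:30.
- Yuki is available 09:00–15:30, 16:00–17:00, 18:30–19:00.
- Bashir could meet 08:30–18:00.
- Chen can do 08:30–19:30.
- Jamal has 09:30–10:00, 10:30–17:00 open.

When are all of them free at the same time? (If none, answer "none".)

11:30-15:00, 16:30-17:00

Callum ∩ Kira: 11:30-15:00, 16:30-19:30.
Callum ∩ Kira ∩ Yuki: 11:30-15:00, 16:30-17:00, 18:30-19:00.
Callum ∩ Kira ∩ Yuki ∩ Bashir: 11:30-15:00, 16:30-17:00.
Callum ∩ Kira ∩ Yuki ∩ Bashir ∩ Chen: 11:30-15:00, 16:30-17:00.
Callum ∩ Kira ∩ Yuki ∩ Bashir ∩ Chen ∩ Jamal: 11:30-15:00, 16:30-17:00.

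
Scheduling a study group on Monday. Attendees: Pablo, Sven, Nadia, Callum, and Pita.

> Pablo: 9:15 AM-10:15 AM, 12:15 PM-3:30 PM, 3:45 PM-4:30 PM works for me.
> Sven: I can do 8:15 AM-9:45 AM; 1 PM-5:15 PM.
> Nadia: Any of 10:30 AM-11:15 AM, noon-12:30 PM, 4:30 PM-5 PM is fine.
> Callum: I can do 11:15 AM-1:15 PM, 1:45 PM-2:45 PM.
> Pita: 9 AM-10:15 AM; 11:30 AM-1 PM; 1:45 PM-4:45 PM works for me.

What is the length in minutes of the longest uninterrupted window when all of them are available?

0

Pablo ∩ Sven: 09:15-09:45, 13:00-15:30, 15:45-16:30.
Pablo ∩ Sven ∩ Nadia: ∅.
Pablo ∩ Sven ∩ Nadia ∩ Callum: ∅.
Pablo ∩ Sven ∩ Nadia ∩ Callum ∩ Pita: ∅.
There is no time when everyone is free.
No common window exists, so the longest block is 0 minutes.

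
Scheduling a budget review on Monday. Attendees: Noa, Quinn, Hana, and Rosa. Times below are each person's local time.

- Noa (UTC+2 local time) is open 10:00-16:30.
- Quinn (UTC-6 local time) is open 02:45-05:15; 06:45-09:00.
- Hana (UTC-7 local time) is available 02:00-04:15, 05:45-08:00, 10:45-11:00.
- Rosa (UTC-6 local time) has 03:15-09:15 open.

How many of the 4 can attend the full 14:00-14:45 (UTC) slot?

Noa in UTC: 08:00-14:30 (subtract 2h to convert from UTC+2).
Quinn in UTC: 08:45-11:15, 12:45-15:00 (add 6h to convert from UTC-6).
Hana in UTC: 09:00-11:15, 12:45-15:00, 17:45-18:00 (add 7h to convert from UTC-7).
Rosa in UTC: 09:15-15:15 (add 6h to convert from UTC-6).
Quinn, Hana, and Rosa can make the full 14:00-14:45 slot — that's 3.

3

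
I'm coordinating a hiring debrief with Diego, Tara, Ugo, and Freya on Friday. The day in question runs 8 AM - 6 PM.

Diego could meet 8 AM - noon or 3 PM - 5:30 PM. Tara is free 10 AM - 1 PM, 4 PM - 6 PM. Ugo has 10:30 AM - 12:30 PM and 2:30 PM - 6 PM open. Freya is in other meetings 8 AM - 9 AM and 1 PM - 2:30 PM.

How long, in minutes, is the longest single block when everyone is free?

90

Diego free: 08:00-12:00, 15:00-17:30.
Tara free: 10:00-13:00, 16:00-18:00.
Ugo free: 10:30-12:30, 14:30-18:00.
Freya free: 09:00-13:00, 14:30-18:00 (invert busy blocks within the working day).
Diego ∩ Tara: 10:00-12:00, 16:00-17:30.
Diego ∩ Tara ∩ Ugo: 10:30-12:00, 16:00-17:30.
Diego ∩ Tara ∩ Ugo ∩ Freya: 10:30-12:00, 16:00-17:30.
The longest is 10:30-12:00 at 90 minutes.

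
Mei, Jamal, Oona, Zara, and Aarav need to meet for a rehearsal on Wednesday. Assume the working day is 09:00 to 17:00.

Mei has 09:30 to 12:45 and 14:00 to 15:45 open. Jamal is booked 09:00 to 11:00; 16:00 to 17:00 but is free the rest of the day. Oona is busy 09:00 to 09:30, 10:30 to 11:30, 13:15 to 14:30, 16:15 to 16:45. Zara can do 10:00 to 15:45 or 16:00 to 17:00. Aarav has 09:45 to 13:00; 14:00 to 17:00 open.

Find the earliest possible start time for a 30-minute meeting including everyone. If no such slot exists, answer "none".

11:30

Mei free: 09:30-12:45, 14:00-15:45.
Jamal free: 11:00-16:00 (invert busy blocks within the working day).
Oona free: 09:30-10:30, 11:30-13:15, 14:30-16:15, 16:45-17:00 (invert busy blocks within the working day).
Zara free: 10:00-15:45, 16:00-17:00.
Aarav free: 09:45-13:00, 14:00-17:00.
Mei ∩ Jamal: 11:00-12:45, 14:00-15:45.
Mei ∩ Jamal ∩ Oona: 11:30-12:45, 14:30-15:45.
Mei ∩ Jamal ∩ Oona ∩ Zara: 11:30-12:45, 14:30-15:45.
Mei ∩ Jamal ∩ Oona ∩ Zara ∩ Aarav: 11:30-12:45, 14:30-15:45.
The first common window of at least 30 minutes is 11:30-12:45, so the earliest start is 11:30.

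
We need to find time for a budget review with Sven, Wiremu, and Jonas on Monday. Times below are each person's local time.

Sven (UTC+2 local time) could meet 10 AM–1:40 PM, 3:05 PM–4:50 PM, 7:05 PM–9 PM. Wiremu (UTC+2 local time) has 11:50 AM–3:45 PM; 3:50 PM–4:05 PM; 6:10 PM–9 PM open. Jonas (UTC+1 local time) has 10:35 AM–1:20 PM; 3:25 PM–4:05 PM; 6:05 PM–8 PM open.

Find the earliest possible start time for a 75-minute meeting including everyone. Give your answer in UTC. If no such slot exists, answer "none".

09:50

Sven in UTC: 08:00-11:40, 13:05-14:50, 17:05-19:00 (subtract 2h to convert from UTC+2).
Wiremu in UTC: 09:50-13:45, 13:50-14:05, 16:10-19:00 (subtract 2h to convert from UTC+2).
Jonas in UTC: 09:35-12:20, 14:25-15:05, 17:05-19:00 (subtract 1h to convert from UTC+1).
Sven ∩ Wiremu: 09:50-11:40, 13:05-13:45, 13:50-14:05, 17:05-19:00.
Sven ∩ Wiremu ∩ Jonas: 09:50-11:40, 17:05-19:00.
Those are the intersection windows.
The first common window of at least 75 minutes is 09:50-11:40, so the earliest start is 09:50.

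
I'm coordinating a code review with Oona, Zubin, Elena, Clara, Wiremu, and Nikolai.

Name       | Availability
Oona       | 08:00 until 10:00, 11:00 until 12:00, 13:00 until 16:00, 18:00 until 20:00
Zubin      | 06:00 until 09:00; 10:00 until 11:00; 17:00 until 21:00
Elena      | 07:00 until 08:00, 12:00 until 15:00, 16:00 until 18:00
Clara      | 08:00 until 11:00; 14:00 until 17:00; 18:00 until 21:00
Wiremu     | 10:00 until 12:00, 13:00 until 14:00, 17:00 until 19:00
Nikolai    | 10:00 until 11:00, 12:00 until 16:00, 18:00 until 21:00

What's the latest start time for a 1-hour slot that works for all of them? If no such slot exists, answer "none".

none

Oona ∩ Zubin: 08:00-09:00, 18:00-20:00.
Oona ∩ Zubin ∩ Elena: ∅.
Oona ∩ Zubin ∩ Elena ∩ Clara: ∅.
Oona ∩ Zubin ∩ Elena ∩ Clara ∩ Wiremu: ∅.
Oona ∩ Zubin ∩ Elena ∩ Clara ∩ Wiremu ∩ Nikolai: ∅.
There is no time when everyone is free.
No common window is at least 60 minutes long.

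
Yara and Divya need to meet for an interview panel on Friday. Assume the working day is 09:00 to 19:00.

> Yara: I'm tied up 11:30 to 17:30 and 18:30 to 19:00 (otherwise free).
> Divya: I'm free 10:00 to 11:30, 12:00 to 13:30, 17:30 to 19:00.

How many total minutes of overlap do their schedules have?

150

Yara free: 09:00-11:30, 17:30-18:30 (invert busy blocks within the working day).
Divya free: 10:00-11:30, 12:00-13:30, 17:30-19:00.
Yara ∩ Divya: 10:00-11:30, 17:30-18:30.
Summing the common windows: 90 + 60 = 150 minutes.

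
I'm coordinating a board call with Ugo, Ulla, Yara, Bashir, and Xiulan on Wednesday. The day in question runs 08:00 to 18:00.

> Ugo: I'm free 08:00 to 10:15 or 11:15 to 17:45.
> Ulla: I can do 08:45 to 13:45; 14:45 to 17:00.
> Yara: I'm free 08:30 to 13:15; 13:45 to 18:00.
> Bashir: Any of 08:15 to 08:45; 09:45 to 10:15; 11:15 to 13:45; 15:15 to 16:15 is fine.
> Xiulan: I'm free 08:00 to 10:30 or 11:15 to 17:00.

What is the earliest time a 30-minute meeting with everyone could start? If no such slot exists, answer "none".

Ugo ∩ Ulla: 08:45-10:15, 11:15-13:45, 14:45-17:00.
Ugo ∩ Ulla ∩ Yara: 08:45-10:15, 11:15-13:15, 14:45-17:00.
Ugo ∩ Ulla ∩ Yara ∩ Bashir: 09:45-10:15, 11:15-13:15, 15:15-16:15.
Ugo ∩ Ulla ∩ Yara ∩ Bashir ∩ Xiulan: 09:45-10:15, 11:15-13:15, 15:15-16:15.
The first common window of at least 30 minutes is 09:45-10:15, so the earliest start is 09:45.

09:45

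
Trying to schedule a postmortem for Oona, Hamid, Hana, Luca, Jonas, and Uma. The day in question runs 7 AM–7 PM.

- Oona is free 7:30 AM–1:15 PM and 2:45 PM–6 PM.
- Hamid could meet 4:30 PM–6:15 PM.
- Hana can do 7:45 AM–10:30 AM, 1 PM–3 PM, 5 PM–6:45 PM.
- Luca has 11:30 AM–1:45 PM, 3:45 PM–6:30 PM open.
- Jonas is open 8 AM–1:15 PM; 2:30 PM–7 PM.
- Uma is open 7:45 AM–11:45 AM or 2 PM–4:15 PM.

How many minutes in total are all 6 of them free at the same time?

0

Oona ∩ Hamid: 16:30-18:00.
Oona ∩ Hamid ∩ Hana: 17:00-18:00.
Oona ∩ Hamid ∩ Hana ∩ Luca: 17:00-18:00.
Oona ∩ Hamid ∩ Hana ∩ Luca ∩ Jonas: 17:00-18:00.
Oona ∩ Hamid ∩ Hana ∩ Luca ∩ Jonas ∩ Uma: ∅.
There is no time when everyone is free.
There is no common window, so the total is 0 minutes.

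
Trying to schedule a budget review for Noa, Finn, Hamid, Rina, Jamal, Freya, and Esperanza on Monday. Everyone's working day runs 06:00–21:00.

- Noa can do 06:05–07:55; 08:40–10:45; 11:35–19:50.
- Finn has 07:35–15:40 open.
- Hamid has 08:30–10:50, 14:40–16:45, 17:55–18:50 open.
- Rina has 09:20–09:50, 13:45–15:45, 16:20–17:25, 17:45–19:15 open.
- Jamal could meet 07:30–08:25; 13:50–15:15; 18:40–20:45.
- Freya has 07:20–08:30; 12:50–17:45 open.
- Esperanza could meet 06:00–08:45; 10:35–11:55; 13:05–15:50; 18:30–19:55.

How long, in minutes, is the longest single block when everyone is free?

Noa ∩ Finn: 07:35-07:55, 08:40-10:45, 11:35-15:40.
Noa ∩ Finn ∩ Hamid: 08:40-10:45, 14:40-15:40.
Noa ∩ Finn ∩ Hamid ∩ Rina: 09:20-09:50, 14:40-15:40.
Noa ∩ Finn ∩ Hamid ∩ Rina ∩ Jamal: 14:40-15:15.
Noa ∩ Finn ∩ Hamid ∩ Rina ∩ Jamal ∩ Freya: 14:40-15:15.
Noa ∩ Finn ∩ Hamid ∩ Rina ∩ Jamal ∩ Freya ∩ Esperanza: 14:40-15:15.
The longest is 14:40-15:15 at 35 minutes.

35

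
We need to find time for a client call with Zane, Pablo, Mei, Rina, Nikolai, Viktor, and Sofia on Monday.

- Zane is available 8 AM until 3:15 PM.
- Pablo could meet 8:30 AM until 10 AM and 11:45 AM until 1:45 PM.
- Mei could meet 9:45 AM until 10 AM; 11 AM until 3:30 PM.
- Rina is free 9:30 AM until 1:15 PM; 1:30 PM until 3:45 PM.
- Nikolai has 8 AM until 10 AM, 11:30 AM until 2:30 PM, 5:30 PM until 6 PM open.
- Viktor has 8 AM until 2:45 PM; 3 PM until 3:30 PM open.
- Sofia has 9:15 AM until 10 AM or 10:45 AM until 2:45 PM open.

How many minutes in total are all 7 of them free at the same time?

120

Zane ∩ Pablo: 08:30-10:00, 11:45-13:45.
Zane ∩ Pablo ∩ Mei: 09:45-10:00, 11:45-13:45.
Zane ∩ Pablo ∩ Mei ∩ Rina: 09:45-10:00, 11:45-13:15, 13:30-13:45.
Zane ∩ Pablo ∩ Mei ∩ Rina ∩ Nikolai: 09:45-10:00, 11:45-13:15, 13:30-13:45.
Zane ∩ Pablo ∩ Mei ∩ Rina ∩ Nikolai ∩ Viktor: 09:45-10:00, 11:45-13:15, 13:30-13:45.
Zane ∩ Pablo ∩ Mei ∩ Rina ∩ Nikolai ∩ Viktor ∩ Sofia: 09:45-10:00, 11:45-13:15, 13:30-13:45.
Those are the intersection windows.
Summing the common windows: 15 + 90 + 15 = 120 minutes.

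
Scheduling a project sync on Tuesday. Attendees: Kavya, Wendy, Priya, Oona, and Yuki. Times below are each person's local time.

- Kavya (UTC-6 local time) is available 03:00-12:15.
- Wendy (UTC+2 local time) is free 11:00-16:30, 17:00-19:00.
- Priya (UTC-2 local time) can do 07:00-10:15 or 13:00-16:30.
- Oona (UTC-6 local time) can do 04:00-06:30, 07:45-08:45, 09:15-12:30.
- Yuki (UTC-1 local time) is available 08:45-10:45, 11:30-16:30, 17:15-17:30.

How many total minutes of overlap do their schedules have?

Kavya in UTC: 09:00-18:15 (add 6h to convert from UTC-6).
Wendy in UTC: 09:00-14:30, 15:00-17:00 (subtract 2h to convert from UTC+2).
Priya in UTC: 09:00-12:15, 15:00-18:30 (add 2h to convert from UTC-2).
Oona in UTC: 10:00-12:30, 13:45-14:45, 15:15-18:30 (add 6h to convert from UTC-6).
Yuki in UTC: 09:45-11:45, 12:30-17:30, 18:15-18:30 (add 1h to convert from UTC-1).
Kavya ∩ Wendy: 09:00-14:30, 15:00-17:00.
Kavya ∩ Wendy ∩ Priya: 09:00-12:15, 15:00-17:00.
Kavya ∩ Wendy ∩ Priya ∩ Oona: 10:00-12:15, 15:15-17:00.
Kavya ∩ Wendy ∩ Priya ∩ Oona ∩ Yuki: 10:00-11:45, 15:15-17:00.
Summing the common windows: 105 + 105 = 210 minutes.

210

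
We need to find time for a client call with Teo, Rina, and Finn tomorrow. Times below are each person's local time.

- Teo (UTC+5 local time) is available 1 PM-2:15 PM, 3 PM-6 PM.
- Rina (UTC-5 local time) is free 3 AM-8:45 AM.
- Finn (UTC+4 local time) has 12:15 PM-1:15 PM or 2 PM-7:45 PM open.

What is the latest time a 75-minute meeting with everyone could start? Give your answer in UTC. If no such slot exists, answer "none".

11:45

Teo in UTC: 08:00-09:15, 10:00-13:00 (subtract 5h to convert from UTC+5).
Rina in UTC: 08:00-13:45 (add 5h to convert from UTC-5).
Finn in UTC: 08:15-09:15, 10:00-15:45 (subtract 4h to convert from UTC+4).
Teo ∩ Rina: 08:00-09:15, 10:00-13:00.
Teo ∩ Rina ∩ Finn: 08:15-09:15, 10:00-13:00.
The last common window of at least 75 minutes is 10:00-13:00; a 75-minute meeting can start as late as 11:45 and still end by 13:00.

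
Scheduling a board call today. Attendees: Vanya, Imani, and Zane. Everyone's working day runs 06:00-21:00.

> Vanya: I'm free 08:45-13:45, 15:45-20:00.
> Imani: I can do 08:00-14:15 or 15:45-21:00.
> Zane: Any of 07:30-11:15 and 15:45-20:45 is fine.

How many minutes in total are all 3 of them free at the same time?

Vanya ∩ Imani: 08:45-13:45, 15:45-20:00.
Vanya ∩ Imani ∩ Zane: 08:45-11:15, 15:45-20:00.
Summing the common windows: 150 + 255 = 405 minutes.

405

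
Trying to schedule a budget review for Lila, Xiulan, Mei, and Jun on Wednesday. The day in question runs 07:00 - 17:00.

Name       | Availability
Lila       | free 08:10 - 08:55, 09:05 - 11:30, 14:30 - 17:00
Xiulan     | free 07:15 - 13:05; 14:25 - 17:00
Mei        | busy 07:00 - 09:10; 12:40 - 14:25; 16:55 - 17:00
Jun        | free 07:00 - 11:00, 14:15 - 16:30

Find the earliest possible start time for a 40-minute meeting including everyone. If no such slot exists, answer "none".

09:10

Lila free: 08:10-08:55, 09:05-11:30, 14:30-17:00.
Xiulan free: 07:15-13:05, 14:25-17:00.
Mei free: 09:10-12:40, 14:25-16:55 (invert busy blocks within the working day).
Jun free: 07:00-11:00, 14:15-16:30.
Lila ∩ Xiulan: 08:10-08:55, 09:05-11:30, 14:30-17:00.
Lila ∩ Xiulan ∩ Mei: 09:10-11:30, 14:30-16:55.
Lila ∩ Xiulan ∩ Mei ∩ Jun: 09:10-11:00, 14:30-16:30.
The first common window of at least 40 minutes is 09:10-11:00, so the earliest start is 09:10.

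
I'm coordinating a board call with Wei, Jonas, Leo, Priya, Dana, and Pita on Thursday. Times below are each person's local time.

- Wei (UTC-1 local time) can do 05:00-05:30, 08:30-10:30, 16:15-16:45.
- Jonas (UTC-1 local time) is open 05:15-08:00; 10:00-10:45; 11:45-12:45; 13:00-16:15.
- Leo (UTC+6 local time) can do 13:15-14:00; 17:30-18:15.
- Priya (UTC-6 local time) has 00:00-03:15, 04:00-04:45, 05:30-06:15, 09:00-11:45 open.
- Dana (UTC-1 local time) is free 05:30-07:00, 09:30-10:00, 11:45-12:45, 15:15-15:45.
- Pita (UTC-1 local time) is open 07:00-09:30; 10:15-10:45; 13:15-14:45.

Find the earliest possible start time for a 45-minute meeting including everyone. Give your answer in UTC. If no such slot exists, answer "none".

Wei in UTC: 06:00-06:30, 09:30-11:30, 17:15-17:45 (add 1h to convert from UTC-1).
Jonas in UTC: 06:15-09:00, 11:00-11:45, 12:45-13:45, 14:00-17:15 (add 1h to convert from UTC-1).
Leo in UTC: 07:15-08:00, 11:30-12:15 (subtract 6h to convert from UTC+6).
Priya in UTC: 06:00-09:15, 10:00-10:45, 11:30-12:15, 15:00-17:45 (add 6h to convert from UTC-6).
Dana in UTC: 06:30-08:00, 10:30-11:00, 12:45-13:45, 16:15-16:45 (add 1h to convert from UTC-1).
Pita in UTC: 08:00-10:30, 11:15-11:45, 14:15-15:45 (add 1h to convert from UTC-1).
Wei ∩ Jonas: 06:15-06:30, 11:00-11:30.
Wei ∩ Jonas ∩ Leo: ∅.
Wei ∩ Jonas ∩ Leo ∩ Priya: ∅.
Wei ∩ Jonas ∩ Leo ∩ Priya ∩ Dana: ∅.
Wei ∩ Jonas ∩ Leo ∩ Priya ∩ Dana ∩ Pita: ∅.
There is no time when everyone is free.
No common window is at least 45 minutes long.

none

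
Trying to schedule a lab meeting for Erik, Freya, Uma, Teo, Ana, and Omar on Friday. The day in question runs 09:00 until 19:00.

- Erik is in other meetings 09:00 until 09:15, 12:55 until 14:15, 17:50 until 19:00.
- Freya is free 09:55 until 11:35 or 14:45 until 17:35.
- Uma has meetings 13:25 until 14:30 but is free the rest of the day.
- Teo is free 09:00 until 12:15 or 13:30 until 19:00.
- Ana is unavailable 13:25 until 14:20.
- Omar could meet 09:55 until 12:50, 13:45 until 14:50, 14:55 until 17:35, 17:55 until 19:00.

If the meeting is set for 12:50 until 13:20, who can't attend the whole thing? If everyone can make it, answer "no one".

Erik free: 09:15-12:55, 14:15-17:50 (invert busy blocks within the working day).
Freya free: 09:55-11:35, 14:45-17:35.
Uma free: 09:00-13:25, 14:30-19:00 (invert busy blocks within the working day).
Teo free: 09:00-12:15, 13:30-19:00.
Ana free: 09:00-13:25, 14:20-19:00 (invert busy blocks within the working day).
Omar free: 09:55-12:50, 13:45-14:50, 14:55-17:35, 17:55-19:00.
Erik: not fully free for 12:50-13:20. Freya: not fully free for 12:50-13:20. Uma: free for 12:50-13:20. Teo: not fully free for 12:50-13:20. Ana: free for 12:50-13:20. Omar: not fully free for 12:50-13:20.

Erik, Freya, Omar, Teo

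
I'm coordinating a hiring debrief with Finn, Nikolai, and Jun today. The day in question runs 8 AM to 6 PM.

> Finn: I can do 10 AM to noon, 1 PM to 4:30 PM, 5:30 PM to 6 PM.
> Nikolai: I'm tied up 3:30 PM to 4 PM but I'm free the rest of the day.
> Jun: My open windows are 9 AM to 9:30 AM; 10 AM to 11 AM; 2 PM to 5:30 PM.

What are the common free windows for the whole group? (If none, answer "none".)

Finn free: 10:00-12:00, 13:00-16:30, 17:30-18:00.
Nikolai free: 08:00-15:30, 16:00-18:00 (invert busy blocks within the working day).
Jun free: 09:00-09:30, 10:00-11:00, 14:00-17:30.
Finn ∩ Nikolai: 10:00-12:00, 13:00-15:30, 16:00-16:30, 17:30-18:00.
Finn ∩ Nikolai ∩ Jun: 10:00-11:00, 14:00-15:30, 16:00-16:30.

10:00-11:00, 14:00-15:30, 16:00-16:30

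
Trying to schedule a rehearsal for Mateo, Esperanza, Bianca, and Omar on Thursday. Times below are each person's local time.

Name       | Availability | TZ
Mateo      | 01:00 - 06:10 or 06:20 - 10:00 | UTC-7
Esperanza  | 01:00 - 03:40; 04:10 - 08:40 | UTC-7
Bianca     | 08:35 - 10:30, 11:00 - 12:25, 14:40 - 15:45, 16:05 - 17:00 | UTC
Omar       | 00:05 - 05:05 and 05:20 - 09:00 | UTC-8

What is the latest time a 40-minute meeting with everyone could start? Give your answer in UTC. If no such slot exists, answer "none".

15:00

Mateo in UTC: 08:00-13:10, 13:20-17:00 (add 7h to convert from UTC-7).
Esperanza in UTC: 08:00-10:40, 11:10-15:40 (add 7h to convert from UTC-7).
Bianca in UTC: 08:35-10:30, 11:00-12:25, 14:40-15:45, 16:05-17:00.
Omar in UTC: 08:05-13:05, 13:20-17:00 (add 8h to convert from UTC-8).
Mateo ∩ Esperanza: 08:00-10:40, 11:10-13:10, 13:20-15:40.
Mateo ∩ Esperanza ∩ Bianca: 08:35-10:30, 11:10-12:25, 14:40-15:40.
Mateo ∩ Esperanza ∩ Bianca ∩ Omar: 08:35-10:30, 11:10-12:25, 14:40-15:40.
Those are the intersection windows.
The last common window of at least 40 minutes is 14:40-15:40; a 40-minute meeting can start as late as 15:00 and still end by 15:40.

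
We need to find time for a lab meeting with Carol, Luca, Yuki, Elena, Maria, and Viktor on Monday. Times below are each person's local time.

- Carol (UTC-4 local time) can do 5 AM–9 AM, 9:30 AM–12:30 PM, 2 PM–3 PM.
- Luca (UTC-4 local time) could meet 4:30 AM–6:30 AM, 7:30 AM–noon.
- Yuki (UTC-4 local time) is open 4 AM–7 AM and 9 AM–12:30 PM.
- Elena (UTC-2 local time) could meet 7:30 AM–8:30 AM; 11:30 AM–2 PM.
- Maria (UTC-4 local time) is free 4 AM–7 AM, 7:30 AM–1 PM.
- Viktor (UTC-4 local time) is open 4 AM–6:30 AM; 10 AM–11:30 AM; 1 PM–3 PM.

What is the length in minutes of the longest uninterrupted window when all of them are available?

Carol in UTC: 09:00-13:00, 13:30-16:30, 18:00-19:00 (add 4h to convert from UTC-4).
Luca in UTC: 08:30-10:30, 11:30-16:00 (add 4h to convert from UTC-4).
Yuki in UTC: 08:00-11:00, 13:00-16:30 (add 4h to convert from UTC-4).
Elena in UTC: 09:30-10:30, 13:30-16:00 (add 2h to convert from UTC-2).
Maria in UTC: 08:00-11:00, 11:30-17:00 (add 4h to convert from UTC-4).
Viktor in UTC: 08:00-10:30, 14:00-15:30, 17:00-19:00 (add 4h to convert from UTC-4).
Carol ∩ Luca: 09:00-10:30, 11:30-13:00, 13:30-16:00.
Carol ∩ Luca ∩ Yuki: 09:00-10:30, 13:30-16:00.
Carol ∩ Luca ∩ Yuki ∩ Elena: 09:30-10:30, 13:30-16:00.
Carol ∩ Luca ∩ Yuki ∩ Elena ∩ Maria: 09:30-10:30, 13:30-16:00.
Carol ∩ Luca ∩ Yuki ∩ Elena ∩ Maria ∩ Viktor: 09:30-10:30, 14:00-15:30.
Those are the intersection windows.
The longest is 14:00-15:30 at 90 minutes.

90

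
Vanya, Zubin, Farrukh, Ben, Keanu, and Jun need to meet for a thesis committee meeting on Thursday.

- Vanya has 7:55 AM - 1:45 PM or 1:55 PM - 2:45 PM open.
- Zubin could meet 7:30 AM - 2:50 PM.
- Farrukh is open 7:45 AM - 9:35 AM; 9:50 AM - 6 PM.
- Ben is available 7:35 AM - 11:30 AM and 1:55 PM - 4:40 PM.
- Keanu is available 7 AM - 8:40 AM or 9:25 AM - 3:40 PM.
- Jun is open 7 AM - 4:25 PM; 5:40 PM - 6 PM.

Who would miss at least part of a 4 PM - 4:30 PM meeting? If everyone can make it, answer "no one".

Vanya: not fully free for 16:00-16:30. Zubin: not fully free for 16:00-16:30. Farrukh: free for 16:00-16:30. Ben: free for 16:00-16:30. Keanu: not fully free for 16:00-16:30. Jun: not fully free for 16:00-16:30.

Jun, Keanu, Vanya, Zubin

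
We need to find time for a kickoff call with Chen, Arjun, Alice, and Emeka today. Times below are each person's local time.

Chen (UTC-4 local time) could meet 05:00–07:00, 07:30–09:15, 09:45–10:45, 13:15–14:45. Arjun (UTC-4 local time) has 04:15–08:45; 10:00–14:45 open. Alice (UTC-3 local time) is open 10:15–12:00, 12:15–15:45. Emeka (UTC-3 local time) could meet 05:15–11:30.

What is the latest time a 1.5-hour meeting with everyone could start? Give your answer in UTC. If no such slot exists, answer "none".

Chen in UTC: 09:00-11:00, 11:30-13:15, 13:45-14:45, 17:15-18:45 (add 4h to convert from UTC-4).
Arjun in UTC: 08:15-12:45, 14:00-18:45 (add 4h to convert from UTC-4).
Alice in UTC: 13:15-15:00, 15:15-18:45 (add 3h to convert from UTC-3).
Emeka in UTC: 08:15-14:30 (add 3h to convert from UTC-3).
Chen ∩ Arjun: 09:00-11:00, 11:30-12:45, 14:00-14:45, 17:15-18:45.
Chen ∩ Arjun ∩ Alice: 14:00-14:45, 17:15-18:45.
Chen ∩ Arjun ∩ Alice ∩ Emeka: 14:00-14:30.
No common window is at least 90 minutes long.

none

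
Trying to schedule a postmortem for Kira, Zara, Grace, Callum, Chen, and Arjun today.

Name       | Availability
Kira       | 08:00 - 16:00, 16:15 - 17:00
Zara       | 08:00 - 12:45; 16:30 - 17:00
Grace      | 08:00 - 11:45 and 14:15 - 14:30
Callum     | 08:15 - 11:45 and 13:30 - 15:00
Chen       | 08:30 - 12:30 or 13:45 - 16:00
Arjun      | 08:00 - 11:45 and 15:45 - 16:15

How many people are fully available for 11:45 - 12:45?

2

Kira and Zara can make the full 11:45-12:45 slot — that's 2.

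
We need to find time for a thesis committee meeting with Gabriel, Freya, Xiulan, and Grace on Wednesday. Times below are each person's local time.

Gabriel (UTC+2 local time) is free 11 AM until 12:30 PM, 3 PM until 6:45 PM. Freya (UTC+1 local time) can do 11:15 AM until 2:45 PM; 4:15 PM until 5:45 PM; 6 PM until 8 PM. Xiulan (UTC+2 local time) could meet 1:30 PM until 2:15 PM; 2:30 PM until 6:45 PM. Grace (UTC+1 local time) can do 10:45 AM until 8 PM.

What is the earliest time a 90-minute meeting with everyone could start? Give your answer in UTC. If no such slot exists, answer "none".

15:15

Gabriel in UTC: 09:00-10:30, 13:00-16:45 (subtract 2h to convert from UTC+2).
Freya in UTC: 10:15-13:45, 15:15-16:45, 17:00-19:00 (subtract 1h to convert from UTC+1).
Xiulan in UTC: 11:30-12:15, 12:30-16:45 (subtract 2h to convert from UTC+2).
Grace in UTC: 09:45-19:00 (subtract 1h to convert from UTC+1).
Gabriel ∩ Freya: 10:15-10:30, 13:00-13:45, 15:15-16:45.
Gabriel ∩ Freya ∩ Xiulan: 13:00-13:45, 15:15-16:45.
Gabriel ∩ Freya ∩ Xiulan ∩ Grace: 13:00-13:45, 15:15-16:45.
The first common window of at least 90 minutes is 15:15-16:45, so the earliest start is 15:15.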